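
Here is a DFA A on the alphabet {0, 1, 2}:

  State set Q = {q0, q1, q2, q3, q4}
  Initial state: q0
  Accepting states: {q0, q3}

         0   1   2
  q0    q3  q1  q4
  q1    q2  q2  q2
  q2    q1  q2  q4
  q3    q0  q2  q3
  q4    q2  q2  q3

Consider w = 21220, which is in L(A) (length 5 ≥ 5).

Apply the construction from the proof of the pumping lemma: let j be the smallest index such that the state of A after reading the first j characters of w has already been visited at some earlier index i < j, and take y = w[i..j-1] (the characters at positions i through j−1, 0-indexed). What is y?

State sequence: q0 -2-> q4 -1-> q2 -2-> q4 -2-> q3 -0-> q0
First repeat at step 3: q4 was already visited.

So i = 1, j = 3, giving x = w[0:1] = 2, y = w[1:3] = 12, z = w[3:5] = 20.
Check: |xy| = 3 ≤ 5 and |y| = 2 ≥ 1. Reading y takes A from q4 back to q4, so every xyⁱz is accepted.

12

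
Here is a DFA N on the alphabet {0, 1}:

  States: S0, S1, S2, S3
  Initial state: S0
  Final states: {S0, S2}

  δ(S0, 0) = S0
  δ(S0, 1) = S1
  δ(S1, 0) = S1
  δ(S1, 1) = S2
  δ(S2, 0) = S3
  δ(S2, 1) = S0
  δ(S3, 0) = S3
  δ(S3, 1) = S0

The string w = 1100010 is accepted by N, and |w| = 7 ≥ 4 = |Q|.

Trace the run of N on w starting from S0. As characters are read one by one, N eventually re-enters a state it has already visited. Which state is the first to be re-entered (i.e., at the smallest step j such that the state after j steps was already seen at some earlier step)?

S3

State sequence: S0 -1-> S1 -1-> S2 -0-> S3 -0-> S3 -0-> S3 -1-> S0 -0-> S0
First repeat at step 4: S3 was already visited.

The earliest repeat is at step j = 4: N is in S3, which it already visited at step i = 3.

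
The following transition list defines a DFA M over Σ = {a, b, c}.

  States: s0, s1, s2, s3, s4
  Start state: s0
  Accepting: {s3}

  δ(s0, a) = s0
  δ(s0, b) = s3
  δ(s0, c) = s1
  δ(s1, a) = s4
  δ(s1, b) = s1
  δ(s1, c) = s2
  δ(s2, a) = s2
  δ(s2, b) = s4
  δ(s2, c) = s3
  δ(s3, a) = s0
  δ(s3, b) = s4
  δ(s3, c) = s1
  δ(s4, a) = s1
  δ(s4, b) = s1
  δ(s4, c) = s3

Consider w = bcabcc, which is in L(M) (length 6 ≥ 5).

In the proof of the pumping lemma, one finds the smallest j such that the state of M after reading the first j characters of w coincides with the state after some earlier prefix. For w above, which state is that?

s1

State sequence: s0 -b-> s3 -c-> s1 -a-> s4 -b-> s1 -c-> s2 -c-> s3
First repeat at step 4: s1 was already visited.

The earliest repeat is at step j = 4: M is in s1, which it already visited at step i = 2.
Pumping length from the standard proof: p = 5 (the number of states). The repeated state found above gives |xy| = j ≤ 5 and |y| = j − i ≥ 1.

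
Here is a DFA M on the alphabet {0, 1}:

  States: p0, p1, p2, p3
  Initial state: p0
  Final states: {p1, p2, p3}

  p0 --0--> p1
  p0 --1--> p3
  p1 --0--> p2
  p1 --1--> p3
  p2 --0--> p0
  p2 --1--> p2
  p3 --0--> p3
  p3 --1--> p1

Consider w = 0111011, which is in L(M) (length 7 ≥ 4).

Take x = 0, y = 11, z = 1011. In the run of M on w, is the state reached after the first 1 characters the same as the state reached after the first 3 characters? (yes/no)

Run of M on the first 3 characters of w = 0 1 1:
  step 0: p0  (start)
  step 1: p1  (read 0: p0→p1)
  step 2: p3  (read 1: p1→p3)
  step 3: p1  (read 1: p3→p1)

After x (step 1): p1. After xy (step 3): p1.
They match, so y = 11 drives M around a cycle from p1 back to itself; pumping y any number of times keeps M in p1 before reading z, and xyⁱz ∈ L(M) for every i ≥ 0.

yes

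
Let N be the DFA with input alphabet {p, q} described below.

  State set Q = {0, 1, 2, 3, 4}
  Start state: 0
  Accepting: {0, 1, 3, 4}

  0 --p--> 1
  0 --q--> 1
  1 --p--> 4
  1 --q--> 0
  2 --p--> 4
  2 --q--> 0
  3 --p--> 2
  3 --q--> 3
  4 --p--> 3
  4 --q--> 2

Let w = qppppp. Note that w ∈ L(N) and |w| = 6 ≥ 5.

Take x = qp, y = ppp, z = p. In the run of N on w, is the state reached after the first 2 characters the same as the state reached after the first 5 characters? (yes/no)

yes

Run of N on the first 5 characters of w = q p p p p:
  step 0: 0  (start)
  step 1: 1  (read q: 0→1)
  step 2: 4  (read p: 1→4)
  step 3: 3  (read p: 4→3)
  step 4: 2  (read p: 3→2)
  step 5: 4  (read p: 2→4)

After x (step 2): 4. After xy (step 5): 4.
They match, so y = ppp drives N around a cycle from 4 back to itself; pumping y any number of times keeps N in 4 before reading z, and xyⁱz ∈ L(N) for every i ≥ 0.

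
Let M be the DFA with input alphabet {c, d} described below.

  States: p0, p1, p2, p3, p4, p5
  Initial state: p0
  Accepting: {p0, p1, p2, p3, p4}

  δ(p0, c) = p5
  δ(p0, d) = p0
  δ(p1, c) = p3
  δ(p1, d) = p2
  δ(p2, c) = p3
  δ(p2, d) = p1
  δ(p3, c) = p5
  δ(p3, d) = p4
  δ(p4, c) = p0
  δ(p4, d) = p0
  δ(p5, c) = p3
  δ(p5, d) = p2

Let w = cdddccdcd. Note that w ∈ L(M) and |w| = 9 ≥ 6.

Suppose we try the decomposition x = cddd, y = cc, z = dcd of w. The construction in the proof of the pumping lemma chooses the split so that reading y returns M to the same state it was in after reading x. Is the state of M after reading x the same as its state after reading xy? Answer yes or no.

no

Run of M on the first 6 characters of w = c d d d c c:
  step 0: p0  (start)
  step 1: p5  (read c: p0→p5)
  step 2: p2  (read d: p5→p2)
  step 3: p1  (read d: p2→p1)
  step 4: p2  (read d: p1→p2)
  step 5: p3  (read c: p2→p3)
  step 6: p5  (read c: p3→p5)

After x (step 4): p2. After xy (step 6): p5.
They differ (p2 ≠ p5), so y is not a cycle from the state after x; this split is not the one the pumping-lemma construction produces, and pumping y need not keep the string in L(M).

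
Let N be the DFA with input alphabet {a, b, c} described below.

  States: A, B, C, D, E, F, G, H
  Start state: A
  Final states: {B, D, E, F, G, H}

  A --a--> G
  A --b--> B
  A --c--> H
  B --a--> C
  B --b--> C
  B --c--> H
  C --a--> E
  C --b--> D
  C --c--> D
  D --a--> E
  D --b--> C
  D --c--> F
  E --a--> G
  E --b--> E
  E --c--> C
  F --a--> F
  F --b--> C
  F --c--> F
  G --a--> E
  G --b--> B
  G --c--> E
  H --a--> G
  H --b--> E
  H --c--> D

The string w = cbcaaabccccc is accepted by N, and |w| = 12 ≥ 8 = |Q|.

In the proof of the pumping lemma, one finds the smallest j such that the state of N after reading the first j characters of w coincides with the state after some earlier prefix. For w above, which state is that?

Run of N on w = c b c a a a b c c c c c:
  step 0: A  (start)
  step 1: H  (read c: A→H)
  step 2: E  (read b: H→E)
  step 3: C  (read c: E→C)
  step 4: E  (read a: C→E)   ← first repeat (E seen earlier)
  step 5: G  (read a: E→G)
  step 6: E  (read a: G→E)
  step 7: E  (read b: E→E)
  step 8: C  (read c: E→C)
  step 9: D  (read c: C→D)
  step 10: F  (read c: D→F)
  step 11: F  (read c: F→F)
  step 12: F  (read c: F→F)

The earliest repeat is at step j = 4: N is in E, which it already visited at step i = 2.
Since N has 8 states, any run of length ≥ 8 visits 8+1 states, so by pigeonhole some state repeats within the first 8 steps — that repeat gives the pumpable loop.

E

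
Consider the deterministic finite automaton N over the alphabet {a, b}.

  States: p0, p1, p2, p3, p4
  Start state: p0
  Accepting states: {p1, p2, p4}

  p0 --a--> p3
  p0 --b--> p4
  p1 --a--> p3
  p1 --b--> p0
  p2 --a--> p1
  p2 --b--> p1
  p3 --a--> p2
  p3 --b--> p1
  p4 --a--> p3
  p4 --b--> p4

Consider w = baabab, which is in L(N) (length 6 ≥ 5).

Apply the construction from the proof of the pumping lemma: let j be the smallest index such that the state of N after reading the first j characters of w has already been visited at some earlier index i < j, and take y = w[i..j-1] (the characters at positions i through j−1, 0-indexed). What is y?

aba

State sequence: p0 -b-> p4 -a-> p3 -a-> p2 -b-> p1 -a-> p3 -b-> p1
First repeat at step 5: p3 was already visited.

So i = 2, j = 5, giving x = w[0:2] = ba, y = w[2:5] = aba, z = w[5:6] = b.
Check: |xy| = 5 ≤ 5 and |y| = 3 ≥ 1. Reading y takes N from p3 back to p3, so every xyⁱz is accepted.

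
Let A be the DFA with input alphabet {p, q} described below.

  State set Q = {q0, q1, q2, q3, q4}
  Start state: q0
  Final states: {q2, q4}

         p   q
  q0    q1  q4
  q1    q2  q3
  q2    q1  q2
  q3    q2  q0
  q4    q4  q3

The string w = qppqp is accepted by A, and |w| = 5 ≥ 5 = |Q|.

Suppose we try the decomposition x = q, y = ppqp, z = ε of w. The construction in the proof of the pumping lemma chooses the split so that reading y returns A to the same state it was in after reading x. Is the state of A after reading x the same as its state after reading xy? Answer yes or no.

State sequence: q0 -q-> q4 -p-> q4 -p-> q4 -q-> q3 -p-> q2

After x (step 1): q4. After xy (step 5): q2.
They differ (q4 ≠ q2), so y is not a cycle from the state after x; this split is not the one the pumping-lemma construction produces, and pumping y need not keep the string in L(A).

no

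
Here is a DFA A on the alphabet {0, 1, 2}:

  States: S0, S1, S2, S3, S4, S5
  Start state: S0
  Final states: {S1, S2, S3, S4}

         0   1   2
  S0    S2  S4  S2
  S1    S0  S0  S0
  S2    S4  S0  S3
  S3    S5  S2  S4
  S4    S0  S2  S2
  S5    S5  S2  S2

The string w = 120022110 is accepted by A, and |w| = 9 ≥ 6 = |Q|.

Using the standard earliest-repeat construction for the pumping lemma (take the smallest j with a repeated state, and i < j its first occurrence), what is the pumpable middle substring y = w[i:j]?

20

State sequence: S0 -1-> S4 -2-> S2 -0-> S4 -0-> S0 -2-> S2 -2-> S3 -1-> S2 -1-> S0 -0-> S2
First repeat at step 3: S4 was already visited.

So i = 1, j = 3, giving x = w[0:1] = 1, y = w[1:3] = 20, z = w[3:9] = 022110.
Check: |xy| = 3 ≤ 6 and |y| = 2 ≥ 1. Reading y takes A from S4 back to S4, so every xyⁱz is accepted.
The DFA has 6 states, so the proof of the pumping lemma guarantees a repeated state among the first 6+1 visited; the segment between the two visits is the pumpable y.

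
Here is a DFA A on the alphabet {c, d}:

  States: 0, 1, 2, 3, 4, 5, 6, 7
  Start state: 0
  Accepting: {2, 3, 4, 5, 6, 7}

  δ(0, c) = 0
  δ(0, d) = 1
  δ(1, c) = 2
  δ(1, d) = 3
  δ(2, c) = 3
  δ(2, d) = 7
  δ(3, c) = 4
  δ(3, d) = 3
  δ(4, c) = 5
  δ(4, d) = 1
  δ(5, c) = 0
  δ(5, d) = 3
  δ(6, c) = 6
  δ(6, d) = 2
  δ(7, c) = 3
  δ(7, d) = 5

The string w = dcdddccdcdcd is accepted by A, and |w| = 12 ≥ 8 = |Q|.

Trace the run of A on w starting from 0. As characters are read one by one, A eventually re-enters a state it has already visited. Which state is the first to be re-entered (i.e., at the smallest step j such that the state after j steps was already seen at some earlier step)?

State sequence: 0 -d-> 1 -c-> 2 -d-> 7 -d-> 5 -d-> 3 -c-> 4 -c-> 5 -d-> 3 -c-> 4 -d-> 1 -c-> 2 -d-> 7
First repeat at step 7: 5 was already visited.

The earliest repeat is at step j = 7: A is in 5, which it already visited at step i = 4.
Since A has 8 states, any run of length ≥ 8 visits 8+1 states, so by pigeonhole some state repeats within the first 8 steps — that repeat gives the pumpable loop.

5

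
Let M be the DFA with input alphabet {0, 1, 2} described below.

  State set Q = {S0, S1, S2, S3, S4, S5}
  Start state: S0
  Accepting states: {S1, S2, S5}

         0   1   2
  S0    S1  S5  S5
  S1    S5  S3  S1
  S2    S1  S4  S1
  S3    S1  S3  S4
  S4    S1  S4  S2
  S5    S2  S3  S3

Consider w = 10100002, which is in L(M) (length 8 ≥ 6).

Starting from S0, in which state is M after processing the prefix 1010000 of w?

Run of M on the first 7 characters of w = 1 0 1 0 0 0 0:
  step 0: S0  (start)
  step 1: S5  (read 1: S0→S5)
  step 2: S2  (read 0: S5→S2)
  step 3: S4  (read 1: S2→S4)
  step 4: S1  (read 0: S4→S1)
  step 5: S5  (read 0: S1→S5)
  step 6: S2  (read 0: S5→S2)
  step 7: S1  (read 0: S2→S1)

After reading 7 characters, M is in state S1.

S1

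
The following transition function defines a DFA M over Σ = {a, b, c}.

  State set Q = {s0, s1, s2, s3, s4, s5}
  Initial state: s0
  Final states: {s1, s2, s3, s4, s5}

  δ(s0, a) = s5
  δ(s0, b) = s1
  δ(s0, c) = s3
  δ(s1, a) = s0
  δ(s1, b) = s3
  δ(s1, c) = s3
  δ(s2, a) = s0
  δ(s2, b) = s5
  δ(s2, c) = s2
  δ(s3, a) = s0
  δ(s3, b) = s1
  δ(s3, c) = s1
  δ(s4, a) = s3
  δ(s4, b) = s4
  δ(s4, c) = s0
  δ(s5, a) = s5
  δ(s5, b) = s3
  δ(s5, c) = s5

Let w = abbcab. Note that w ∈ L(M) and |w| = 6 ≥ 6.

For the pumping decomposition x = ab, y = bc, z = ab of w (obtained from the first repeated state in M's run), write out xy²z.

abbcbcab

xy^2z = ab·bc·bc·ab = abbcbcab.
Reading y = bc takes M from s3 back to s3, so after x·y·y the machine is still in s3, and z then leads to the accepting state s1. Hence abbcbcab ∈ L(M).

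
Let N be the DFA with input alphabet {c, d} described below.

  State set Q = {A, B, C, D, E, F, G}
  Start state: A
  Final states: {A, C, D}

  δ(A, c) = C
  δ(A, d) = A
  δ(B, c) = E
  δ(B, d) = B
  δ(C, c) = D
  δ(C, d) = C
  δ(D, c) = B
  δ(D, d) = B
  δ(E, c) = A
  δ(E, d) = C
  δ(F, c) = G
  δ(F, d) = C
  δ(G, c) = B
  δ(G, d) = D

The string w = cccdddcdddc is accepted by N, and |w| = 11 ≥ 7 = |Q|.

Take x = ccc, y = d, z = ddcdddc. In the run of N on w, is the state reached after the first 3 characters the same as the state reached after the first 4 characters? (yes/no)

yes

Run of N on the first 4 characters of w = c c c d:
  step 0: A  (start)
  step 1: C  (read c: A→C)
  step 2: D  (read c: C→D)
  step 3: B  (read c: D→B)
  step 4: B  (read d: B→B)

After x (step 3): B. After xy (step 4): B.
They match, so y = d drives N around a cycle from B back to itself; pumping y any number of times keeps N in B before reading z, and xyⁱz ∈ L(N) for every i ≥ 0.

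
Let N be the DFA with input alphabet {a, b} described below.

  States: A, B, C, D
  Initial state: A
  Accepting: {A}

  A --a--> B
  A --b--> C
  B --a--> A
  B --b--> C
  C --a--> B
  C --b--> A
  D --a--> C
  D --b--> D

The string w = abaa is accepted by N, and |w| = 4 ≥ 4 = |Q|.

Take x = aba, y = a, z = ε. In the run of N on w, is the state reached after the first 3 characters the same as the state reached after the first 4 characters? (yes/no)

no

Run of N on the first 4 characters of w = a b a a:
  step 0: A  (start)
  step 1: B  (read a: A→B)
  step 2: C  (read b: B→C)
  step 3: B  (read a: C→B)
  step 4: A  (read a: B→A)

After x (step 3): B. After xy (step 4): A.
They differ (B ≠ A), so y is not a cycle from the state after x; this split is not the one the pumping-lemma construction produces, and pumping y need not keep the string in L(N).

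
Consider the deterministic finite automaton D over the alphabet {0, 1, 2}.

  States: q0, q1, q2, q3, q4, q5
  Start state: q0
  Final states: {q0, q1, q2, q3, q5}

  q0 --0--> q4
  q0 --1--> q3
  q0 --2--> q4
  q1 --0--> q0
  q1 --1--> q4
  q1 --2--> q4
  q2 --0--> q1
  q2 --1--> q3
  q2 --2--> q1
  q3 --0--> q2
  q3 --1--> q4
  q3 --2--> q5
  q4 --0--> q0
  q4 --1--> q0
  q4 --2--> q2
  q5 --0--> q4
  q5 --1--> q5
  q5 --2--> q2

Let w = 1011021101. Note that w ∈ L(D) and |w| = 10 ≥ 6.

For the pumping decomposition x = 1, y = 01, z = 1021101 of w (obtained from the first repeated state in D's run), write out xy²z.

xy^2z = 1·01·01·1021101 = 101011021101.
Reading y = 01 takes D from q3 back to q3, so after x·y·y the machine is still in q3, and z then leads to the accepting state q3. Hence 101011021101 ∈ L(D).

101011021101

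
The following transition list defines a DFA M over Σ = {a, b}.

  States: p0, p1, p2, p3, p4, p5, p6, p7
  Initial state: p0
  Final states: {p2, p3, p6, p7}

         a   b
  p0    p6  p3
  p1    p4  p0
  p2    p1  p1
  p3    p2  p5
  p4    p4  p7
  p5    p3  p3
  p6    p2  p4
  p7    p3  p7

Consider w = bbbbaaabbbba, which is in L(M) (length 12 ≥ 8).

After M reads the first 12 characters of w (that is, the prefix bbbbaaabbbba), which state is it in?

p2

Run of M on the first 12 characters of w = b b b b a a a b b b b a:
  step 0: p0  (start)
  step 1: p3  (read b: p0→p3)
  step 2: p5  (read b: p3→p5)
  step 3: p3  (read b: p5→p3)
  step 4: p5  (read b: p3→p5)
  step 5: p3  (read a: p5→p3)
  step 6: p2  (read a: p3→p2)
  step 7: p1  (read a: p2→p1)
  step 8: p0  (read b: p1→p0)
  step 9: p3  (read b: p0→p3)
  step 10: p5  (read b: p3→p5)
  step 11: p3  (read b: p5→p3)
  step 12: p2  (read a: p3→p2)

After reading 12 characters, M is in state p2.
(This kind of state-tracing is the core of the pumping-lemma construction: with 8 states, pigeonhole forces a repeat within the first 8 steps.)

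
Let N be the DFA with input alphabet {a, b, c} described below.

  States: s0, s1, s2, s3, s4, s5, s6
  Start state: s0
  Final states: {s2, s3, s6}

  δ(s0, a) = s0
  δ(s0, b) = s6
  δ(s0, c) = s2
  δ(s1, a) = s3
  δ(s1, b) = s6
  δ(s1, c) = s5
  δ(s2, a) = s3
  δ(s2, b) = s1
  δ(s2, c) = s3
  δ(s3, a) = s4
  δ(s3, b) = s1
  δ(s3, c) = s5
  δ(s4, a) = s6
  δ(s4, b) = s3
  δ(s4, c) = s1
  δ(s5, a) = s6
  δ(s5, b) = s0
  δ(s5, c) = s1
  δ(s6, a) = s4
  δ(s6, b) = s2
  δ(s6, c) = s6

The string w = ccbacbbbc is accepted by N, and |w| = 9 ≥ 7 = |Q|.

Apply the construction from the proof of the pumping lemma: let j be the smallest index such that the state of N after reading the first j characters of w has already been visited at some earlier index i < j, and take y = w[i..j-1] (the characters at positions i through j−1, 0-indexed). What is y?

ba

State sequence: s0 -c-> s2 -c-> s3 -b-> s1 -a-> s3 -c-> s5 -b-> s0 -b-> s6 -b-> s2 -c-> s3
First repeat at step 4: s3 was already visited.

So i = 2, j = 4, giving x = w[0:2] = cc, y = w[2:4] = ba, z = w[4:9] = cbbbc.
Check: |xy| = 4 ≤ 7 and |y| = 2 ≥ 1. Reading y takes N from s3 back to s3, so every xyⁱz is accepted.
The DFA has 7 states, so the proof of the pumping lemma guarantees a repeated state among the first 7+1 visited; the segment between the two visits is the pumpable y.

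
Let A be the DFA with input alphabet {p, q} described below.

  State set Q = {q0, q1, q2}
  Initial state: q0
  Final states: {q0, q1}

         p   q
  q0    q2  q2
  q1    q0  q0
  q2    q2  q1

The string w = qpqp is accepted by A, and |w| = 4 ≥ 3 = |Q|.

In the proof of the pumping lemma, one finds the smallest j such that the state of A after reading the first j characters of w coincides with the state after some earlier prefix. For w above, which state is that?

q2

State sequence: q0 -q-> q2 -p-> q2 -q-> q1 -p-> q0
First repeat at step 2: q2 was already visited.

The earliest repeat is at step j = 2: A is in q2, which it already visited at step i = 1.
The DFA has 3 states, so the proof of the pumping lemma guarantees a repeated state among the first 3+1 visited; the segment between the two visits is the pumpable y.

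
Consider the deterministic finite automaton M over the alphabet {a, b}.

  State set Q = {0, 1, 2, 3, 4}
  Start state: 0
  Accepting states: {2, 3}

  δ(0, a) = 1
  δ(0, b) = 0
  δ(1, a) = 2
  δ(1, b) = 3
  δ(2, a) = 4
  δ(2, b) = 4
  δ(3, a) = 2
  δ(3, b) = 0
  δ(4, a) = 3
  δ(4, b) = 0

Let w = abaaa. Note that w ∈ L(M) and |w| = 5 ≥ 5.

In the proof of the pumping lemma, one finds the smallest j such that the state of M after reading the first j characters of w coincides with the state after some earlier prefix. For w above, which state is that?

3

Run of M on w = a b a a a:
  step 0: 0  (start)
  step 1: 1  (read a: 0→1)
  step 2: 3  (read b: 1→3)
  step 3: 2  (read a: 3→2)
  step 4: 4  (read a: 2→4)
  step 5: 3  (read a: 4→3)   ← first repeat (3 seen earlier)

The earliest repeat is at step j = 5: M is in 3, which it already visited at step i = 2.
The DFA has 5 states, so the proof of the pumping lemma guarantees a repeated state among the first 5+1 visited; the segment between the two visits is the pumpable y.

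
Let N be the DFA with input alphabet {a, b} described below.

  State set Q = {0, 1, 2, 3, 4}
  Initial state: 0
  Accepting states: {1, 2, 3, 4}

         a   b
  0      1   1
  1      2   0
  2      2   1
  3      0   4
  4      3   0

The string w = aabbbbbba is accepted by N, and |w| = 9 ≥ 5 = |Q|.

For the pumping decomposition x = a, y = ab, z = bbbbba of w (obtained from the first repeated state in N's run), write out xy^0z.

xy⁰z = xz = a·bbbbba = abbbbba.
Reading y = ab takes N from 1 back to 1, so after x the machine is still in 1, and z then leads to the accepting state 1. Hence abbbbba ∈ L(N).

abbbbba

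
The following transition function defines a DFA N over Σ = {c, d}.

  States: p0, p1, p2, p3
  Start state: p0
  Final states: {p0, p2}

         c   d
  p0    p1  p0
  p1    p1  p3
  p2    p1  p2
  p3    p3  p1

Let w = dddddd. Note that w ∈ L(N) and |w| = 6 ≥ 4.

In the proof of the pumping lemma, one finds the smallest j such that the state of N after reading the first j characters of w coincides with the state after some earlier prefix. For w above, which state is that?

p0

State sequence: p0 -d-> p0 -d-> p0 -d-> p0 -d-> p0 -d-> p0 -d-> p0
First repeat at step 1: p0 was already visited.

The earliest repeat is at step j = 1: N is in p0, which it already visited at step i = 0.
Since N has 4 states, any run of length ≥ 4 visits 4+1 states, so by pigeonhole some state repeats within the first 4 steps — that repeat gives the pumpable loop.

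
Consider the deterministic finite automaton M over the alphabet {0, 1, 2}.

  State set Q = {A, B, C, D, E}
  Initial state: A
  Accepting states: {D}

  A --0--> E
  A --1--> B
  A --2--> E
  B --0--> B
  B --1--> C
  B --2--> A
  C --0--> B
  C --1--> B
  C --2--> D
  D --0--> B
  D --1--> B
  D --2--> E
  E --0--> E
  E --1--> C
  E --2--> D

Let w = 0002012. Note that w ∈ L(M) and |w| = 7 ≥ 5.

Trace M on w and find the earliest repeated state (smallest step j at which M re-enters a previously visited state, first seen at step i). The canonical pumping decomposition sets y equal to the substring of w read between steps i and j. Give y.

0

State sequence: A -0-> E -0-> E -0-> E -2-> D -0-> B -1-> C -2-> D
First repeat at step 2: E was already visited.

So i = 1, j = 2, giving x = w[0:1] = 0, y = w[1:2] = 0, z = w[2:7] = 02012.
Check: |xy| = 2 ≤ 5 and |y| = 1 ≥ 1. Reading y takes M from E back to E, so every xyⁱz is accepted.
Since M has 5 states, any run of length ≥ 5 visits 5+1 states, so by pigeonhole some state repeats within the first 5 steps — that repeat gives the pumpable loop.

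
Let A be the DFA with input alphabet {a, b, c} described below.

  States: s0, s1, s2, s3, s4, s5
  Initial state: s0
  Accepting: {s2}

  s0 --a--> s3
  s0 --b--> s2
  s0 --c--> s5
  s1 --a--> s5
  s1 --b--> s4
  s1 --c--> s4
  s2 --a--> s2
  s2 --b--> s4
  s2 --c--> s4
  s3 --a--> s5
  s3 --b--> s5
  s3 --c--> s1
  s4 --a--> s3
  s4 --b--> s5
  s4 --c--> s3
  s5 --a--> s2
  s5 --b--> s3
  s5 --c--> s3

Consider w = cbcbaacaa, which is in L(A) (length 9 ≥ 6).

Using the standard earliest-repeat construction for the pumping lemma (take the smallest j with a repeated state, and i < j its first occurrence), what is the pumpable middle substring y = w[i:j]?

State sequence: s0 -c-> s5 -b-> s3 -c-> s1 -b-> s4 -a-> s3 -a-> s5 -c-> s3 -a-> s5 -a-> s2
First repeat at step 5: s3 was already visited.

So i = 2, j = 5, giving x = w[0:2] = cb, y = w[2:5] = cba, z = w[5:9] = acaa.
Check: |xy| = 5 ≤ 6 and |y| = 3 ≥ 1. Reading y takes A from s3 back to s3, so every xyⁱz is accepted.

cba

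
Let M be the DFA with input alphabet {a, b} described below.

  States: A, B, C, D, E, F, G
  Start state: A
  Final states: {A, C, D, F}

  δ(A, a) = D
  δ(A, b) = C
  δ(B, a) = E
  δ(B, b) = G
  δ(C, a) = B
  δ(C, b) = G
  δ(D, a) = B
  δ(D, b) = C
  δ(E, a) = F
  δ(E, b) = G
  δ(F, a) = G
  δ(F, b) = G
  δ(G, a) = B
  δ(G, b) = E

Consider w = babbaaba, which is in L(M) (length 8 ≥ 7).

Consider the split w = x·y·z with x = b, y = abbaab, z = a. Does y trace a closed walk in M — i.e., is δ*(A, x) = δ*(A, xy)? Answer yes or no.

Run of M on the first 7 characters of w = b a b b a a b:
  step 0: A  (start)
  step 1: C  (read b: A→C)
  step 2: B  (read a: C→B)
  step 3: G  (read b: B→G)
  step 4: E  (read b: G→E)
  step 5: F  (read a: E→F)
  step 6: G  (read a: F→G)
  step 7: E  (read b: G→E)

After x (step 1): C. After xy (step 7): E.
They differ (C ≠ E), so y is not a cycle from the state after x; this split is not the one the pumping-lemma construction produces, and pumping y need not keep the string in L(M).

no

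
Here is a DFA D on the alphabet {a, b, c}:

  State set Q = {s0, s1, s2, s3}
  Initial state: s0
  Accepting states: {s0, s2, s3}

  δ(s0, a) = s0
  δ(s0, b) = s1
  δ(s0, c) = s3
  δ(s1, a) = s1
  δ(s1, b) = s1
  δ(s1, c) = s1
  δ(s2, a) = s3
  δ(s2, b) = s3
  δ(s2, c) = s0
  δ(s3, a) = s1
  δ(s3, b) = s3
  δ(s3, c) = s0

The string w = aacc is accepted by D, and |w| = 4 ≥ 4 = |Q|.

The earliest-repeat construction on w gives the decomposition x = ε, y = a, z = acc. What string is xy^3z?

aaaacc

xy^3z = ε·a·a·a·acc = aaaacc.
Reading y = a takes D from s0 back to s0, so after x·y·y·y the machine is still in s0, and z then leads to the accepting state s0. Hence aaaacc ∈ L(D).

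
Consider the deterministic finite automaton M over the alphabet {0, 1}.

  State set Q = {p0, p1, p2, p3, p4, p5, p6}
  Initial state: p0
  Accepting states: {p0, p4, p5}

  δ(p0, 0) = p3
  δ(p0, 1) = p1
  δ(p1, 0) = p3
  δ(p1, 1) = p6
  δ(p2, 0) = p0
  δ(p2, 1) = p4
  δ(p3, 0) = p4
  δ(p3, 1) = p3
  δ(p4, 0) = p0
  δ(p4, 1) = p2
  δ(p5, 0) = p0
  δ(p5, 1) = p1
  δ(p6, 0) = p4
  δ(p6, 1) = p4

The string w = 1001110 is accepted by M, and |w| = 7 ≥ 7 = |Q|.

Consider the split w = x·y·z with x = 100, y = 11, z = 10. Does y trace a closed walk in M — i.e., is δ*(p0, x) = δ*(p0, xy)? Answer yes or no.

State sequence: p0 -1-> p1 -0-> p3 -0-> p4 -1-> p2 -1-> p4

After x (step 3): p4. After xy (step 5): p4.
They match, so y = 11 drives M around a cycle from p4 back to itself; pumping y any number of times keeps M in p4 before reading z, and xyⁱz ∈ L(M) for every i ≥ 0.

yes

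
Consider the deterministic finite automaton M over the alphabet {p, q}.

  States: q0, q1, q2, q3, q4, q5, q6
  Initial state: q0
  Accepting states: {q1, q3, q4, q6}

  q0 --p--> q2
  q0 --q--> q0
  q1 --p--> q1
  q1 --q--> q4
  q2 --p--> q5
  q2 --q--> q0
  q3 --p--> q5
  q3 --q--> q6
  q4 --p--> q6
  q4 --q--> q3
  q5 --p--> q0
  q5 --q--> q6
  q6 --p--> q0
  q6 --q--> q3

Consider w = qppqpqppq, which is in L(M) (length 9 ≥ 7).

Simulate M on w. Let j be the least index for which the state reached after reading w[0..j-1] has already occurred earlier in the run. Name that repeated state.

Run of M on w = q p p q p q p p q:
  step 0: q0  (start)
  step 1: q0  (read q: q0→q0)   ← first repeat (q0 seen earlier)
  step 2: q2  (read p: q0→q2)
  step 3: q5  (read p: q2→q5)
  step 4: q6  (read q: q5→q6)
  step 5: q0  (read p: q6→q0)
  step 6: q0  (read q: q0→q0)
  step 7: q2  (read p: q0→q2)
  step 8: q5  (read p: q2→q5)
  step 9: q6  (read q: q5→q6)

The earliest repeat is at step j = 1: M is in q0, which it already visited at step i = 0.

q0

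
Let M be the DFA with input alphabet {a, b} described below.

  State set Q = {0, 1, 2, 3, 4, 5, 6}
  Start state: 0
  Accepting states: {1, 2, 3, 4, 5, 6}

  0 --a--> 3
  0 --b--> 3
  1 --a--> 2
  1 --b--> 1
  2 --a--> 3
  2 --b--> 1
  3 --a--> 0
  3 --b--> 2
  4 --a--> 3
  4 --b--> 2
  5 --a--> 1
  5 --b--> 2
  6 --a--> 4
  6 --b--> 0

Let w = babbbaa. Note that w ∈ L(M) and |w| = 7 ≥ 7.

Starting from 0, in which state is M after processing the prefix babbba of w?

2

Run of M on the first 6 characters of w = b a b b b a:
  step 0: 0  (start)
  step 1: 3  (read b: 0→3)
  step 2: 0  (read a: 3→0)
  step 3: 3  (read b: 0→3)
  step 4: 2  (read b: 3→2)
  step 5: 1  (read b: 2→1)
  step 6: 2  (read a: 1→2)

After reading 6 characters, M is in state 2.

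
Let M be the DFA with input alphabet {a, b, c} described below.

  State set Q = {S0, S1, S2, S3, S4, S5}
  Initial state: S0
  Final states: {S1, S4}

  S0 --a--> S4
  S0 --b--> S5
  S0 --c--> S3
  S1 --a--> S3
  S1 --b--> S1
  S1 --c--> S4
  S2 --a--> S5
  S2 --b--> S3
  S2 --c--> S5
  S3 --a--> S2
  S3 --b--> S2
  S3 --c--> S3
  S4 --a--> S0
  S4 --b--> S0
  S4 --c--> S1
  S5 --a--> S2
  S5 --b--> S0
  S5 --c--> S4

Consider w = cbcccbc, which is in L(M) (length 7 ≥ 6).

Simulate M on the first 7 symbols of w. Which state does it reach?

Run of M on the first 7 characters of w = c b c c c b c:
  step 0: S0  (start)
  step 1: S3  (read c: S0→S3)
  step 2: S2  (read b: S3→S2)
  step 3: S5  (read c: S2→S5)
  step 4: S4  (read c: S5→S4)
  step 5: S1  (read c: S4→S1)
  step 6: S1  (read b: S1→S1)
  step 7: S4  (read c: S1→S4)

After reading 7 characters, M is in state S4.

S4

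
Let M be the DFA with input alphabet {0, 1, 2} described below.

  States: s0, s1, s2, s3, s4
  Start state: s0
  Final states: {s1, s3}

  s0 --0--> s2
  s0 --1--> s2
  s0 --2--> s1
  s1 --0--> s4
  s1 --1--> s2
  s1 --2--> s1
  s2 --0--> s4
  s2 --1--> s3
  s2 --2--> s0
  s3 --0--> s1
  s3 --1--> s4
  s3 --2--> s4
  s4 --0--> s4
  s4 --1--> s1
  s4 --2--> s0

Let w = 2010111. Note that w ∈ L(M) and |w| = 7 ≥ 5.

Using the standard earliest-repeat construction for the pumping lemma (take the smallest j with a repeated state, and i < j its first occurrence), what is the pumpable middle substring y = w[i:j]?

01

Run of M on w = 2 0 1 0 1 1 1:
  step 0: s0  (start)
  step 1: s1  (read 2: s0→s1)
  step 2: s4  (read 0: s1→s4)
  step 3: s1  (read 1: s4→s1)   ← first repeat (s1 seen earlier)
  step 4: s4  (read 0: s1→s4)
  step 5: s1  (read 1: s4→s1)
  step 6: s2  (read 1: s1→s2)
  step 7: s3  (read 1: s2→s3)

So i = 1, j = 3, giving x = w[0:1] = 2, y = w[1:3] = 01, z = w[3:7] = 0111.
Check: |xy| = 3 ≤ 5 and |y| = 2 ≥ 1. Reading y takes M from s1 back to s1, so every xyⁱz is accepted.
Pumping length from the standard proof: p = 5 (the number of states). The repeated state found above gives |xy| = j ≤ 5 and |y| = j − i ≥ 1.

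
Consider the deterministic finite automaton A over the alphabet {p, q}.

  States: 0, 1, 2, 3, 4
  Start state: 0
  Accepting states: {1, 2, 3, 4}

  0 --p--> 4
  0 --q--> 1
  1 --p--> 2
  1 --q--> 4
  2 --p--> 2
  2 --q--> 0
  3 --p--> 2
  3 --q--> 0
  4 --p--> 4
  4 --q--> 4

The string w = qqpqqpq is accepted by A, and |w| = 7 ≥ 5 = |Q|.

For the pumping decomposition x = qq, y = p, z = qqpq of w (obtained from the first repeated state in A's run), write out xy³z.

xy^3z = qq·p·p·p·qqpq = qqpppqqpq.
Reading y = p takes A from 4 back to 4, so after x·y·y·y the machine is still in 4, and z then leads to the accepting state 4. Hence qqpppqqpq ∈ L(A).

qqpppqqpq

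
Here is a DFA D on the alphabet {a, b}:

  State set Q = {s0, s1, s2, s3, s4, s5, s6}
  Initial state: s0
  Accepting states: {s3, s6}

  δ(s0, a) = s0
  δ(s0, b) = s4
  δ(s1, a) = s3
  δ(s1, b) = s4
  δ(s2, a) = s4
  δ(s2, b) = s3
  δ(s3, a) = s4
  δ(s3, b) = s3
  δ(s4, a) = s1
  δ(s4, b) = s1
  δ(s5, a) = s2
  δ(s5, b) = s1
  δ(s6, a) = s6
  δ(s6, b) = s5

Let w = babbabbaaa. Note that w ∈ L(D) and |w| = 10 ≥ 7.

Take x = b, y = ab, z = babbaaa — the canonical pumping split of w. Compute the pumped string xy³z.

xy^3z = b·ab·ab·ab·babbaaa = babababbabbaaa.
Reading y = ab takes D from s4 back to s4, so after x·y·y·y the machine is still in s4, and z then leads to the accepting state s3. Hence babababbabbaaa ∈ L(D).

babababbabbaaa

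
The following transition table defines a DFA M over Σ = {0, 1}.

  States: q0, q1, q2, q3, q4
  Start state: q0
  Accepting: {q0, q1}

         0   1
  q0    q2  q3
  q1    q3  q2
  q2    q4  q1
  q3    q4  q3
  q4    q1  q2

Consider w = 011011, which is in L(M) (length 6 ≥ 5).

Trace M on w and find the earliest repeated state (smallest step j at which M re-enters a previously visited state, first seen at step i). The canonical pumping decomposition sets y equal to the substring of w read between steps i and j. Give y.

11

Run of M on w = 0 1 1 0 1 1:
  step 0: q0  (start)
  step 1: q2  (read 0: q0→q2)
  step 2: q1  (read 1: q2→q1)
  step 3: q2  (read 1: q1→q2)   ← first repeat (q2 seen earlier)
  step 4: q4  (read 0: q2→q4)
  step 5: q2  (read 1: q4→q2)
  step 6: q1  (read 1: q2→q1)

So i = 1, j = 3, giving x = w[0:1] = 0, y = w[1:3] = 11, z = w[3:6] = 011.
Check: |xy| = 3 ≤ 5 and |y| = 2 ≥ 1. Reading y takes M from q2 back to q2, so every xyⁱz is accepted.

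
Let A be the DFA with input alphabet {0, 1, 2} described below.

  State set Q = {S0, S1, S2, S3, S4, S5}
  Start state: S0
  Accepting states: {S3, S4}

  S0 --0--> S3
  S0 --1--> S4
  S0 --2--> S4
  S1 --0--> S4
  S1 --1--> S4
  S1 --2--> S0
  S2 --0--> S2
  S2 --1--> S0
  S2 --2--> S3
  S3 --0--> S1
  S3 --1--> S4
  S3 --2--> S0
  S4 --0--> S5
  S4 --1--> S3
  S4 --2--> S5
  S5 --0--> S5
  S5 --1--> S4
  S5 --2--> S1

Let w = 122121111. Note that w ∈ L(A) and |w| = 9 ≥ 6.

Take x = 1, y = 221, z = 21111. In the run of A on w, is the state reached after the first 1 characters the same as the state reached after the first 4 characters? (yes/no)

Run of A on the first 4 characters of w = 1 2 2 1:
  step 0: S0  (start)
  step 1: S4  (read 1: S0→S4)
  step 2: S5  (read 2: S4→S5)
  step 3: S1  (read 2: S5→S1)
  step 4: S4  (read 1: S1→S4)

After x (step 1): S4. After xy (step 4): S4.
They match, so y = 221 drives A around a cycle from S4 back to itself; pumping y any number of times keeps A in S4 before reading z, and xyⁱz ∈ L(A) for every i ≥ 0.

yes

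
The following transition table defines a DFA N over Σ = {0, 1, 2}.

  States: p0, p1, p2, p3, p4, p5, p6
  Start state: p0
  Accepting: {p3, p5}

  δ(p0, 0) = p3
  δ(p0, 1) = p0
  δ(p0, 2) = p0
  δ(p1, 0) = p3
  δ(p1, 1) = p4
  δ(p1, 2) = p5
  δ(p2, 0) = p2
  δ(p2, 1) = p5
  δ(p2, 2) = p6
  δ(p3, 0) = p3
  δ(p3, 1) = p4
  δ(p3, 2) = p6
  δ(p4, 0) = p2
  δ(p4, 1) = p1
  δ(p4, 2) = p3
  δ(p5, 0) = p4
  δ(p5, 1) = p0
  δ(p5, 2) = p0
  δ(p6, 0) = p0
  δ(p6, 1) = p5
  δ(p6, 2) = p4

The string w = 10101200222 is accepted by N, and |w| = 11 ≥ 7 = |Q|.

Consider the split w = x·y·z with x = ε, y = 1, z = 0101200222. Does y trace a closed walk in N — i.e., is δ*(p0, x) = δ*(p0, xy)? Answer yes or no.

yes

Run of N on the first 1 characters of w = 1:
  step 0: p0  (start)
  step 1: p0  (read 1: p0→p0)

After x (step 0): p0. After xy (step 1): p0.
They match, so y = 1 drives N around a cycle from p0 back to itself; pumping y any number of times keeps N in p0 before reading z, and xyⁱz ∈ L(N) for every i ≥ 0.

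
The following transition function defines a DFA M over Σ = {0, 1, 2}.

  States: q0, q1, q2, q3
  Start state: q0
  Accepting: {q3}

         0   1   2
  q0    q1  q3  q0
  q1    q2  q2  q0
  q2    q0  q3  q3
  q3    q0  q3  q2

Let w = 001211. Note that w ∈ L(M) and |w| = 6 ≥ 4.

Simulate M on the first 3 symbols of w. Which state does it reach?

q3

State sequence: q0 -0-> q1 -0-> q2 -1-> q3

After reading 3 characters, M is in state q3.
(This kind of state-tracing is the core of the pumping-lemma construction: with 4 states, pigeonhole forces a repeat within the first 4 steps.)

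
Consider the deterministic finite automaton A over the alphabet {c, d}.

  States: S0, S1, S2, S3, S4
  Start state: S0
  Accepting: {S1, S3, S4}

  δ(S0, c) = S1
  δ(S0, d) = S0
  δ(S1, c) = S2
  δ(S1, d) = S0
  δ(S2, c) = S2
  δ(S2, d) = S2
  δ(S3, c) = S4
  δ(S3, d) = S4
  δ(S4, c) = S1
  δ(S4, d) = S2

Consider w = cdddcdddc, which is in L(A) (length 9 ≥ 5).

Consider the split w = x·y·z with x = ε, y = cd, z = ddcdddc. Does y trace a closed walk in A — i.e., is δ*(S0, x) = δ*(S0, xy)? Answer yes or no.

yes

Run of A on the first 2 characters of w = c d:
  step 0: S0  (start)
  step 1: S1  (read c: S0→S1)
  step 2: S0  (read d: S1→S0)

After x (step 0): S0. After xy (step 2): S0.
They match, so y = cd drives A around a cycle from S0 back to itself; pumping y any number of times keeps A in S0 before reading z, and xyⁱz ∈ L(A) for every i ≥ 0.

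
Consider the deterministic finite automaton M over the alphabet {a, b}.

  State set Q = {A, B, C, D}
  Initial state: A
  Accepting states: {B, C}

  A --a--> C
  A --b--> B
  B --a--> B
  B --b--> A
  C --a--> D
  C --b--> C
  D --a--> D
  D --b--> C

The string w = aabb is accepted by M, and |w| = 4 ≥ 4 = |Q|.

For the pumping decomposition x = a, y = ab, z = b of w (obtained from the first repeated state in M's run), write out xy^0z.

xy⁰z = xz = a·b = ab.
Reading y = ab takes M from C back to C, so after x the machine is still in C, and z then leads to the accepting state C. Hence ab ∈ L(M).

ab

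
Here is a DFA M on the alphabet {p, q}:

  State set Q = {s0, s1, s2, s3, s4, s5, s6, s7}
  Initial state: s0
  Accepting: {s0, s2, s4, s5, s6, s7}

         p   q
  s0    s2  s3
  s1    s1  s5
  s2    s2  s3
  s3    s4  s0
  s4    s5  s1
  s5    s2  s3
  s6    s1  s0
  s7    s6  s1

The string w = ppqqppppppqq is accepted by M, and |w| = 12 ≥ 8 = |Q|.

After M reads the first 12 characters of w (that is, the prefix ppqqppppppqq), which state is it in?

State sequence: s0 -p-> s2 -p-> s2 -q-> s3 -q-> s0 -p-> s2 -p-> s2 -p-> s2 -p-> s2 -p-> s2 -p-> s2 -q-> s3 -q-> s0

After reading 12 characters, M is in state s0.

s0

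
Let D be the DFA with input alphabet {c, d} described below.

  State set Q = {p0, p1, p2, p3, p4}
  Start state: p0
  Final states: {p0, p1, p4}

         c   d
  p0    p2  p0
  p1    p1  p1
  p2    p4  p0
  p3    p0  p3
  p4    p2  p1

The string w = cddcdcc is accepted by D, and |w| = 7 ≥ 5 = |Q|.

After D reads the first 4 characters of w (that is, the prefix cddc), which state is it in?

State sequence: p0 -c-> p2 -d-> p0 -d-> p0 -c-> p2

After reading 4 characters, D is in state p2.
(This kind of state-tracing is the core of the pumping-lemma construction: with 5 states, pigeonhole forces a repeat within the first 5 steps.)

p2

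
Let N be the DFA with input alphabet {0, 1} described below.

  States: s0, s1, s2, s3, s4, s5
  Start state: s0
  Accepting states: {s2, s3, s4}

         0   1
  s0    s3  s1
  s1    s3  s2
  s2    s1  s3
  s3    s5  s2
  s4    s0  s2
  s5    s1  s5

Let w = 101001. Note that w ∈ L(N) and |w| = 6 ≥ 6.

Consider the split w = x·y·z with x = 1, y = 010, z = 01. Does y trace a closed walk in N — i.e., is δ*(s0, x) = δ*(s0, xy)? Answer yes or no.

Run of N on the first 4 characters of w = 1 0 1 0:
  step 0: s0  (start)
  step 1: s1  (read 1: s0→s1)
  step 2: s3  (read 0: s1→s3)
  step 3: s2  (read 1: s3→s2)
  step 4: s1  (read 0: s2→s1)

After x (step 1): s1. After xy (step 4): s1.
They match, so y = 010 drives N around a cycle from s1 back to itself; pumping y any number of times keeps N in s1 before reading z, and xyⁱz ∈ L(N) for every i ≥ 0.

yes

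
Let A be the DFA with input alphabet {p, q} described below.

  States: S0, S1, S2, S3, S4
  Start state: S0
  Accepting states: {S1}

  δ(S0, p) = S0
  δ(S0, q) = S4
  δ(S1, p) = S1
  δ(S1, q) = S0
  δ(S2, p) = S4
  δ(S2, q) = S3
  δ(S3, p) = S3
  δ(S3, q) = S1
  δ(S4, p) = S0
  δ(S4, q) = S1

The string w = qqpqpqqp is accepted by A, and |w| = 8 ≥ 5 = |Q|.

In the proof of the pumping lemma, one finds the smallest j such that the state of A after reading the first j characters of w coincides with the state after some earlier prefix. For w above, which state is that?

Run of A on w = q q p q p q q p:
  step 0: S0  (start)
  step 1: S4  (read q: S0→S4)
  step 2: S1  (read q: S4→S1)
  step 3: S1  (read p: S1→S1)   ← first repeat (S1 seen earlier)
  step 4: S0  (read q: S1→S0)
  step 5: S0  (read p: S0→S0)
  step 6: S4  (read q: S0→S4)
  step 7: S1  (read q: S4→S1)
  step 8: S1  (read p: S1→S1)

The earliest repeat is at step j = 3: A is in S1, which it already visited at step i = 2.
Pumping length from the standard proof: p = 5 (the number of states). The repeated state found above gives |xy| = j ≤ 5 and |y| = j − i ≥ 1.

S1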